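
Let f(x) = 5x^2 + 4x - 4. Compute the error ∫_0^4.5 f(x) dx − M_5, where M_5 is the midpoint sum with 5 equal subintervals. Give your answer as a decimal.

1.51875

Exact integral: ∫_0^4.5 f(x) dx = 174.375.
M_5 = 172.85625.
Error = 174.375 − 172.85625 = 1.51875.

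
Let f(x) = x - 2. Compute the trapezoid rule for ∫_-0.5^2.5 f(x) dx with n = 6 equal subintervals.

-3

Δx = (2.5 − (-0.5))/6 = 0.5.
f(-0.5) = -2.5, f(0) = -2, f(0.5) = -1.5, f(1) = -1, f(1.5) = -0.5, f(2) = 0, f(2.5) = 0.5.
T_6 = (Δx/2)·[f(x_0) + 2f(x_1) + ... + 2f(x_{5}) + f(x_6)].
Sum = -3.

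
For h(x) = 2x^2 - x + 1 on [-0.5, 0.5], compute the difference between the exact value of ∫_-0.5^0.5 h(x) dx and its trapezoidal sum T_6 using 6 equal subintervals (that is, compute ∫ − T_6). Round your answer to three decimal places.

-0.009

Exact integral: ∫_-0.5^0.5 h(x) dx ≈ 1.16667.
T_6 ≈ 1.17593.
Error ≈ 1.16667 − 1.17593 ≈ -0.009.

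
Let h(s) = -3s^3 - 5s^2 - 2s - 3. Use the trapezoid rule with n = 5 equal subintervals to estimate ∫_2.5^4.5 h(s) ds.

-426.03

Δs = (4.5 − 2.5)/5 = 0.4.
h(2.5) = -86.125, h(2.9) = -124.017, h(3.3) = -171.861, h(3.7) = -230.809, h(4.1) = -302.013, h(4.5) = -386.625.
T_5 = (Δs/2)·[h(s_0) + 2h(s_1) + ... + 2h(s_{4}) + h(s_5)].
Sum = -426.03.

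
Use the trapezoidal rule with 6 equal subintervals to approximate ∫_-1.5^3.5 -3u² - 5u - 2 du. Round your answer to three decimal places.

-82.986

Δu = (3.5 − (-1.5))/6 = 5/6.
f(-1.5) = -1.25, f(-2/3) = 0, f(1/6) = -35/12, f(1) = -10, f(11/6) = -21.25, f(8/3) = -110/3, f(3.5) = -56.25.
T_6 = (Δu/2)·[f(u_0) + 2f(u_1) + ... + 2f(u_{5}) + f(u_6)].
Sum ≈ -82.986.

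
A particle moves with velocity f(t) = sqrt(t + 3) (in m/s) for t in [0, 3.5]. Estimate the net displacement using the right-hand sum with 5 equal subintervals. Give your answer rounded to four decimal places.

7.8661

Δt = (3.5 − 0)/5 = 0.7.
Right endpoints: 0.7, 1.4, 2.1, 2.8, 3.5.
f(0.7) ≈ 1.9235, f(1.4) ≈ 2.0976, f(2.1) ≈ 2.2583, f(2.8) ≈ 2.4083, f(3.5) ≈ 2.5495.
Sum = Δt · [f(0.7) + f(1.4) + f(2.1) + f(2.8) + f(3.5)].
Sum ≈ 7.8661.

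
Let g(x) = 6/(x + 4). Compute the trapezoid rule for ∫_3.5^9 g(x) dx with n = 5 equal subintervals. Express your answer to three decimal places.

Δx = (9 − 3.5)/5 = 1.1.
g(3.5) = 0.8, g(4.6) = 30/43, g(5.7) = 60/97, g(6.8) = 5/9, g(7.9) = 60/119, g(9) = 6/13.
T_5 = (Δx/2)·[g(x_0) + 2g(x_1) + ... + 2g(x_{4}) + g(x_5)].
Sum ≈ 3.307.

3.307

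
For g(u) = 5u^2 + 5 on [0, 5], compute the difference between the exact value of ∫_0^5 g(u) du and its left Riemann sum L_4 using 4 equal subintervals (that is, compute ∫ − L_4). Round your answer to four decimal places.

Exact integral: ∫_0^5 g(u) du ≈ 233.333333.
L_4 = 161.71875.
Error ≈ 233.333333 − 161.71875 ≈ 71.6146.

71.6146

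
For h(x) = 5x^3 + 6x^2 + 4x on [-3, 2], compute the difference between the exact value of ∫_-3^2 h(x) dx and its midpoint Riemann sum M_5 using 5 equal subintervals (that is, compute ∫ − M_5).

-0.625

Exact integral: ∫_-3^2 h(x) dx = -21.25.
M_5 = -20.625.
Error = -21.25 − (-20.625) = -0.625.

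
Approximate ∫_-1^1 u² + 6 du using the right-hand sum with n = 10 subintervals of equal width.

Δu = (1 − (-1))/10 = 0.2.
Right endpoints: -0.8, -0.6, -0.4, -0.2, 0, 0.2, 0.4, 0.6, 0.8, 1.
f(-0.8) = 6.64, f(-0.6) = 6.36, f(-0.4) = 6.16, f(-0.2) = 6.04, f(0) = 6, f(0.2) = 6.04, f(0.4) = 6.16, f(0.6) = 6.36, f(0.8) = 6.64, f(1) = 7.
Sum = Δu · [f(-0.8) + f(-0.6) + f(-0.4) + ...].
Sum = 12.68.

12.68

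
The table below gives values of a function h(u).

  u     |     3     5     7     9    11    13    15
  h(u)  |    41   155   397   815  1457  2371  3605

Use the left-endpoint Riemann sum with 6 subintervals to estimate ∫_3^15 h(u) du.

Δu = 2.
Sum = 2·[41 + 155 + 397 + 815 + 1457 + 2371] = 10472.

10472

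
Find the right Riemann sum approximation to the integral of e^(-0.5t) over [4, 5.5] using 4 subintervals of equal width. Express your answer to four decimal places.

0.1298

Δt = (5.5 − 4)/4 = 0.375.
Right endpoints: 4.375, 4.75, 5.125, 5.5.
f(4.375) ≈ 0.1122, f(4.75) ≈ 0.0930, f(5.125) ≈ 0.0771, f(5.5) ≈ 0.0639.
Sum = Δt · [f(4.375) + f(4.75) + f(5.125) + f(5.5)].
Sum ≈ 0.1298.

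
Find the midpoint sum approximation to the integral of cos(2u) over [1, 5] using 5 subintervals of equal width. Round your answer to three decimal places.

-0.810

Δu = (5 − 1)/5 = 0.8.
Midpoints: 1.4, 2.2, 3, 3.8, 4.6.
f(1.4) ≈ -0.942, f(2.2) ≈ -0.307, f(3) ≈ 0.960, f(3.8) ≈ 0.251, f(4.6) ≈ -0.975.
Sum = Δu · [f(1.4) + f(2.2) + f(3) + f(3.8) + f(4.6)].
Sum ≈ -0.810.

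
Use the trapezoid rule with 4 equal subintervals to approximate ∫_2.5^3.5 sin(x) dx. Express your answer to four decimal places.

0.1346

Δx = (3.5 − 2.5)/4 = 0.25.
f(2.5) ≈ 0.5985, f(2.75) ≈ 0.3817, f(3) ≈ 0.1411, f(3.25) ≈ -0.1082, f(3.5) ≈ -0.3508.
T_4 = (Δx/2)·[f(x_0) + 2f(x_1) + 2f(x_2) + 2f(x_3) + f(x_4)].
Sum ≈ 0.1346.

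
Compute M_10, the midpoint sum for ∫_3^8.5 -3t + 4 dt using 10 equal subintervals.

Δt = (8.5 − 3)/10 = 0.55.
Midpoints: 3.275, 3.825, 4.375, 4.925, 5.475, 6.025, 6.575, 7.125, 7.675, 8.225.
f(3.275) = -5.825, f(3.825) = -7.475, f(4.375) = -9.125, f(4.925) = -10.775, f(5.475) = -12.425, f(6.025) = -14.075, f(6.575) = -15.725, f(7.125) = -17.375, f(7.675) = -19.025, f(8.225) = -20.675.
Sum = Δt · [f(3.275) + f(3.825) + f(4.375) + ...].
Sum = -72.875.

-72.875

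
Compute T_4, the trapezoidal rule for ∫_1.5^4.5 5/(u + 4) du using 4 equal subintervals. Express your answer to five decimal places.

2.18108

Δu = (4.5 − 1.5)/4 = 0.75.
f(1.5) = 10/11, f(2.25) = 0.8, f(3) = 5/7, f(3.75) = 20/31, f(4.5) = 10/17.
T_4 = (Δu/2)·[f(u_0) + 2f(u_1) + 2f(u_2) + 2f(u_3) + f(u_4)].
Sum ≈ 2.18108.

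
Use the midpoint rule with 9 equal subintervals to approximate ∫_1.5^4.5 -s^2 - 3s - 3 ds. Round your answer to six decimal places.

-65.222222

Δs = (4.5 − 1.5)/9 = 1/3.
Midpoints: 5/3, 2, 7/3, 8/3, 3, 10/3, 11/3, 4, 13/3.
f(5/3) = -97/9, f(2) = -13, f(7/3) = -139/9, f(8/3) = -163/9, f(3) = -21, f(10/3) = -217/9, f(11/3) = -247/9, f(4) = -31, f(13/3) = -313/9.
Sum = Δs · [f(5/3) + f(2) + f(7/3) + ...].
Sum ≈ -65.222222.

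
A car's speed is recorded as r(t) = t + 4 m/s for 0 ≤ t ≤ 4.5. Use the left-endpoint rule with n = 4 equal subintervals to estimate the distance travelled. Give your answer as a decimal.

25.59375

Δt = (4.5 − 0)/4 = 1.125.
Left endpoints: 0, 1.125, 2.25, 3.375.
r(0) = 4, r(1.125) = 5.125, r(2.25) = 6.25, r(3.375) = 7.375.
Sum = Δt · [r(0) + r(1.125) + r(2.25) + r(3.375)].
Sum = 25.59375.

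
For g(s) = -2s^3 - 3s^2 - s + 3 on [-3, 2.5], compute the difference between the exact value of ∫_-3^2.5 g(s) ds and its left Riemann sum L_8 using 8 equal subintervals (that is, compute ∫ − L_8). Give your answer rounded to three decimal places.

-27.709

Exact integral: ∫_-3^2.5 g(s) ds = -3.78125.
L_8 ≈ 23.92822.
Error ≈ -3.78125 − 23.92822 ≈ -27.709.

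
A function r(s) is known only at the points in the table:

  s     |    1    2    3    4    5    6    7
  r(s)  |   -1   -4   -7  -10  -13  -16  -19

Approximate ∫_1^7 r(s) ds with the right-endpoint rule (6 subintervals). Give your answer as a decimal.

Δs = 1.
Sum = 1·[(-4) + (-7) + (-10) + (-13) + (-16) + (-19)] = -69.

-69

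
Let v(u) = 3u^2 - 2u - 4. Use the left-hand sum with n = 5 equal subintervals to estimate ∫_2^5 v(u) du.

Δu = (5 − 2)/5 = 0.6.
Left endpoints: 2, 2.6, 3.2, 3.8, 4.4.
v(2) = 4, v(2.6) = 11.08, v(3.2) = 20.32, v(3.8) = 31.72, v(4.4) = 45.28.
Sum = Δu · [v(2) + v(2.6) + v(3.2) + v(3.8) + v(4.4)].
Sum = 67.44.

67.44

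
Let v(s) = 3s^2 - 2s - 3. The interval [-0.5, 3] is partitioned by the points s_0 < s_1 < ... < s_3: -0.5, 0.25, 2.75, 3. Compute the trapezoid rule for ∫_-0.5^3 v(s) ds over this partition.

15.90625

Subinterval widths: 0.75, 2.5, 0.25.
v(-0.5) = -1.25, v(0.25) = -3.3125, v(2.75) = 14.1875, v(3) = 18.
On each subinterval the trapezoid contributes (Δs_i/2)·[v(s_{i-1}) + v(s_i)].
Sum = 15.90625.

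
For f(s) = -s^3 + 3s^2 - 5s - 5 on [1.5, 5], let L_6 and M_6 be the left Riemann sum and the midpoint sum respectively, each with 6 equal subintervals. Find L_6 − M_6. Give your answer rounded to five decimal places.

L_6 = -88.40234375.
M_6 ≈ -107.0644531.
L_6 − M_6 ≈ 18.66211.

18.66211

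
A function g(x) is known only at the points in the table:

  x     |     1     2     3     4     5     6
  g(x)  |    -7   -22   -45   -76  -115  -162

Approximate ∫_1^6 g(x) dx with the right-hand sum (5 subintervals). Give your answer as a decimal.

-420

Δx = 1.
Sum = 1·[(-22) + (-45) + (-76) + (-115) + (-162)] = -420.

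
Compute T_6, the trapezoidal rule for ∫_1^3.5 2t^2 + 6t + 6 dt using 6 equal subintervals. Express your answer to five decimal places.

76.81134

Δt = (3.5 − 1)/6 = 5/12.
f(1) = 14, f(17/12) = 1333/72, f(11/6) = 427/18, f(2.25) = 29.625, f(8/3) = 326/9, f(37/12) = 3133/72, f(3.5) = 51.5.
T_6 = (Δt/2)·[f(t_0) + 2f(t_1) + ... + 2f(t_{5}) + f(t_6)].
Sum ≈ 76.81134.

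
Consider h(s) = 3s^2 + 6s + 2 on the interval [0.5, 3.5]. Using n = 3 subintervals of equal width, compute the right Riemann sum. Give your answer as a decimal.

113.25

Δs = (3.5 − 0.5)/3 = 1.
Right endpoints: 1.5, 2.5, 3.5.
h(1.5) = 17.75, h(2.5) = 35.75, h(3.5) = 59.75.
Sum = Δs · [h(1.5) + h(2.5) + h(3.5)].
Sum = 113.25.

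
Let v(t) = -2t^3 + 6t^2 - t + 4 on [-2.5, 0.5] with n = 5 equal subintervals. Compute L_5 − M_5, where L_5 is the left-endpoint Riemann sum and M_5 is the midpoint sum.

L_5 = 89.31.
M_5 = 64.92.
L_5 − M_5 = 24.39.

24.39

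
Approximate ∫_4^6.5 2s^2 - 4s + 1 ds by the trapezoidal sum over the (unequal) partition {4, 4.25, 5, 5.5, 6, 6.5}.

Subinterval widths: 0.25, 0.75, 0.5, 0.5, 0.5.
f(4) = 17, f(4.25) = 20.125, f(5) = 31, f(5.5) = 39.5, f(6) = 49, f(6.5) = 59.5.
On each subinterval the trapezoid contributes (Δs_i/2)·[f(s_{i-1}) + f(s_i)].
Sum = 90.6875.

90.6875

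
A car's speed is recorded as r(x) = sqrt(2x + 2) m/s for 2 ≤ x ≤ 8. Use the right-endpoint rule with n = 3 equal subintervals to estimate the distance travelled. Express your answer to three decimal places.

22.293

Δx = (8 − 2)/3 = 2.
Right endpoints: 4, 6, 8.
r(4) ≈ 3.162, r(6) ≈ 3.742, r(8) ≈ 4.243.
Sum = Δx · [r(4) + r(6) + r(8)].
Sum ≈ 22.293.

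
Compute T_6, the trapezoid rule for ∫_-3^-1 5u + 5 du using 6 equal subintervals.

Δu = (-1 − (-3))/6 = 1/3.
f(-3) = -10, f(-8/3) = -25/3, f(-7/3) = -20/3, f(-2) = -5, f(-5/3) = -10/3, f(-4/3) = -5/3, f(-1) = 0.
T_6 = (Δu/2)·[f(u_0) + 2f(u_1) + ... + 2f(u_{5}) + f(u_6)].
Sum = -10.

-10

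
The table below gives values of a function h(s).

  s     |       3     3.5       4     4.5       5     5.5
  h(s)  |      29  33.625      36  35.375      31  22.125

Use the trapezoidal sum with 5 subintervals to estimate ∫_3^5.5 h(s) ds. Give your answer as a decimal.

Δs = 0.5.
T_5 = (0.5/2)·[29 + 2·33.625 + 2·36 + 2·35.375 + 2·31 + 22.125] = 80.78125.

80.78125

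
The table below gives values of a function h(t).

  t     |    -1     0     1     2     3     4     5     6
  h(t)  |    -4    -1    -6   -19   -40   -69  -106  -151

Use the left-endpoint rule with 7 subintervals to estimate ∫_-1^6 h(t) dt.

Δt = 1.
Sum = 1·[(-4) + (-1) + (-6) + (-19) + (-40) + (-69) + (-106)] = -245.

-245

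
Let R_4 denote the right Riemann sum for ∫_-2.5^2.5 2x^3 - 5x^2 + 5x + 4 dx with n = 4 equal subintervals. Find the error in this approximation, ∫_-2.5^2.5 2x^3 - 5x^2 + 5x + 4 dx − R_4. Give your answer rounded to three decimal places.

-48.177

Exact integral: ∫_-2.5^2.5 f(x) dx ≈ -32.08333.
R_4 = 16.09375.
Error ≈ -32.08333 − 16.09375 ≈ -48.177.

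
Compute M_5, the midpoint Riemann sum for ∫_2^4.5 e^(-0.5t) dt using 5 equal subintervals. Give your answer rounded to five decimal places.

Δt = (4.5 − 2)/5 = 0.5.
Midpoints: 2.25, 2.75, 3.25, 3.75, 4.25.
f(2.25) ≈ 0.32465, f(2.75) ≈ 0.25284, f(3.25) ≈ 0.19691, f(3.75) ≈ 0.15335, f(4.25) ≈ 0.11943.
Sum = Δt · [f(2.25) + f(2.75) + f(3.25) + f(3.75) + f(4.25)].
Sum ≈ 0.52360.

0.52360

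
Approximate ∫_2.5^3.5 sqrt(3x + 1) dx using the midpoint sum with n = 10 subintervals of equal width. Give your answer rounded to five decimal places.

3.15933

Δx = (3.5 − 2.5)/10 = 0.1.
Midpoints: 2.55, 2.65, 2.75, 2.85, 2.95, 3.05, 3.15, 3.25, 3.35, 3.45.
f(2.55) ≈ 2.94109, f(2.65) ≈ 2.99166, f(2.75) ≈ 3.04138, f(2.85) ≈ 3.09031, f(2.95) ≈ 3.13847, f(3.05) ≈ 3.18591, f(3.15) ≈ 3.23265, f(3.25) ≈ 3.27872, f(3.35) ≈ 3.32415, f(3.45) ≈ 3.36898.
Sum = Δx · [f(2.55) + f(2.65) + f(2.75) + ...].
Sum ≈ 3.15933.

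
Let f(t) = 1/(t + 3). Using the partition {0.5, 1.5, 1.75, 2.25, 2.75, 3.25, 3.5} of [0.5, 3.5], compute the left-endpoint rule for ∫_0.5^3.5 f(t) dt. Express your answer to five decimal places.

0.66873

Subinterval widths: 1, 0.25, 0.5, 0.5, 0.5, 0.25.
Left endpoints: 0.5, 1.5, 1.75, 2.25, 2.75, 3.25.
f(0.5) = 2/7, f(1.5) = 2/9, f(1.75) = 4/19, f(2.25) = 4/21, f(2.75) = 4/23, f(3.25) = 0.16.
Sum = Σ Δt_i · f(t_i).
Sum ≈ 0.66873.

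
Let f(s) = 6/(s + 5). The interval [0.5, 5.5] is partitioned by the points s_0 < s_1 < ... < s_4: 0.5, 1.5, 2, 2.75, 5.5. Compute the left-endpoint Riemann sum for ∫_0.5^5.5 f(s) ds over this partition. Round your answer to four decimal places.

Subinterval widths: 1, 0.5, 0.75, 2.75.
Left endpoints: 0.5, 1.5, 2, 2.75.
f(0.5) = 12/11, f(1.5) = 12/13, f(2) = 6/7, f(2.75) = 24/31.
Sum = Σ Δs_i · f(s_i).
Sum ≈ 4.3243.

4.3243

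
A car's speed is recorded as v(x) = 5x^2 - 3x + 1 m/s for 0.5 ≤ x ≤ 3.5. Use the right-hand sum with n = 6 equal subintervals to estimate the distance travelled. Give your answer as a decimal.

Δx = (3.5 − 0.5)/6 = 0.5.
Right endpoints: 1, 1.5, 2, 2.5, 3, 3.5.
v(1) = 3, v(1.5) = 7.75, v(2) = 15, v(2.5) = 24.75, v(3) = 37, v(3.5) = 51.75.
Sum = Δx · [v(1) + v(1.5) + v(2) + ...].
Sum = 69.625.

69.625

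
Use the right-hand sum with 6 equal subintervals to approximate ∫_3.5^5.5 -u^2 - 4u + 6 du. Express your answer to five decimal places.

Δu = (5.5 − 3.5)/6 = 1/3.
Right endpoints: 23/6, 25/6, 4.5, 29/6, 31/6, 5.5.
f(23/6) = -865/36, f(25/6) = -1009/36, f(4.5) = -32.25, f(29/6) = -1321/36, f(31/6) = -1489/36, f(5.5) = -46.25.
Sum = Δu · [f(23/6) + f(25/6) + f(4.5) + ...].
Sum ≈ -69.53704.

-69.53704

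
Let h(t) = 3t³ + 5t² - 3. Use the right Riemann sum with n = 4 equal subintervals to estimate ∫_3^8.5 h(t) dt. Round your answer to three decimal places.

Δt = (8.5 − 3)/4 = 1.375.
Right endpoints: 4.375, 5.75, 7.125, 8.5.
h(4.375) = 176089/512, h(5.75) = 732.640625, h(7.125) = 684003/512, h(8.5) = 2200.625.
Sum = Δt · [h(4.375) + h(5.75) + h(7.125) + h(8.5)].
Sum ≈ 6343.058.

6343.058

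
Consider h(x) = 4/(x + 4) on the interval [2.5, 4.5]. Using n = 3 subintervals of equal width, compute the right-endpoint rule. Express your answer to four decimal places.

1.0262

Δx = (4.5 − 2.5)/3 = 2/3.
Right endpoints: 19/6, 23/6, 4.5.
h(19/6) = 24/43, h(23/6) = 24/47, h(4.5) = 8/17.
Sum = Δx · [h(19/6) + h(23/6) + h(4.5)].
Sum ≈ 1.0262.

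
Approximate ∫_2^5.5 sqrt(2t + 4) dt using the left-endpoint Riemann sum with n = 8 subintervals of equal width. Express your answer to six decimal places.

11.592427

Δt = (5.5 − 2)/8 = 0.4375.
Left endpoints: 2, 2.4375, 2.875, 3.3125, 3.75, 4.1875, 4.625, 5.0625.
f(2) ≈ 2.828427, f(2.4375) ≈ 2.979094, f(2.875) ≈ 3.122499, f(3.3125) ≈ 3.259601, f(3.75) ≈ 3.391165, f(4.1875) ≈ 3.517812, f(4.625) ≈ 3.640055, f(5.0625) ≈ 3.758324.
Sum = Δt · [f(2) + f(2.4375) + f(2.875) + ...].
Sum ≈ 11.592427.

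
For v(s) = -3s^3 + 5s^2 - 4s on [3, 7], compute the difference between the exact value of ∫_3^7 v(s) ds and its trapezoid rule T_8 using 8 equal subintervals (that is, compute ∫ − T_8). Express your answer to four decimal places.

6.6667

Exact integral: ∫_3^7 v(s) ds ≈ -1293.333333.
T_8 = -1300.
Error ≈ -1293.333333 − (-1300) ≈ 6.6667.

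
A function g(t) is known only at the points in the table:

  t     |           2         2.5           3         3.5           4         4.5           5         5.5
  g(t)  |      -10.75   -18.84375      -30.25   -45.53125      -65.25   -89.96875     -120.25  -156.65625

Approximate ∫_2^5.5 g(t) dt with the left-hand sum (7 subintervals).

-190.421875

Δt = 0.5.
Sum = 0.5·[(-10.75) + (-18.84375) + (-30.25) + (-45.53125) + (-65.25) + (-89.96875) + (-120.25)] = -190.421875.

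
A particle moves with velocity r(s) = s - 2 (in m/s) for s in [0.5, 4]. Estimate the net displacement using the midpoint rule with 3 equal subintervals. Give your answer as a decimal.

Δs = (4 − 0.5)/3 = 7/6.
Midpoints: 13/12, 2.25, 41/12.
r(13/12) = -11/12, r(2.25) = 0.25, r(41/12) = 17/12.
Sum = Δs · [r(13/12) + r(2.25) + r(41/12)].
Sum = 0.875.

0.875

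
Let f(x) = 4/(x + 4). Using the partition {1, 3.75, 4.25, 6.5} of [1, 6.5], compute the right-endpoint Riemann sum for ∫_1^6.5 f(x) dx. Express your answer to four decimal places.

Subinterval widths: 2.75, 0.5, 2.25.
Right endpoints: 3.75, 4.25, 6.5.
f(3.75) = 16/31, f(4.25) = 16/33, f(6.5) = 8/21.
Sum = Σ Δx_i · f(x_i).
Sum ≈ 2.5189.

2.5189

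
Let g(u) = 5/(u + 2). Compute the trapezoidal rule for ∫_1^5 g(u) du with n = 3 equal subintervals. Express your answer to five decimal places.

4.30223

Δu = (5 − 1)/3 = 4/3.
g(1) = 5/3, g(7/3) = 15/13, g(11/3) = 15/17, g(5) = 5/7.
T_3 = (Δu/2)·[g(u_0) + 2g(u_1) + 2g(u_2) + g(u_3)].
Sum ≈ 4.30223.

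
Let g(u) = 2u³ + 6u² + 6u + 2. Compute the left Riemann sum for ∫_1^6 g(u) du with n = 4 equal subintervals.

808.90625

Δu = (6 − 1)/4 = 1.25.
Left endpoints: 1, 2.25, 3.5, 4.75.
g(1) = 16, g(2.25) = 68.65625, g(3.5) = 182.25, g(4.75) = 380.21875.
Sum = Δu · [g(1) + g(2.25) + g(3.5) + g(4.75)].
Sum = 808.90625.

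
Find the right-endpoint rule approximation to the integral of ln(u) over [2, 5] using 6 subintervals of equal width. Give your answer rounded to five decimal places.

3.88374

Δu = (5 − 2)/6 = 0.5.
Right endpoints: 2.5, 3, 3.5, 4, 4.5, 5.
f(2.5) ≈ 0.91629, f(3) ≈ 1.09861, f(3.5) ≈ 1.25276, f(4) ≈ 1.38629, f(4.5) ≈ 1.50408, f(5) ≈ 1.60944.
Sum = Δu · [f(2.5) + f(3) + f(3.5) + ...].
Sum ≈ 3.88374.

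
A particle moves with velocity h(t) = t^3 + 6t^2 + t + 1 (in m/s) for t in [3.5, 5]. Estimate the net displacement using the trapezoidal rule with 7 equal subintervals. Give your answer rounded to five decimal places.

Δt = (5 − 3.5)/7 = 3/14.
h(3.5) = 120.875, h(26/7) = 47585/343, h(55/14) = 433999/2744, h(29/7) = 61475/343, h(61/14) = 554245/2744, h(32/7) = 77687/343, h(67/14) = 693715/2744, h(5) = 281.
T_7 = (Δt/2)·[h(t_0) + 2h(t_1) + ... + 2h(t_{6}) + h(t_7)].
Sum ≈ 291.07462.

291.07462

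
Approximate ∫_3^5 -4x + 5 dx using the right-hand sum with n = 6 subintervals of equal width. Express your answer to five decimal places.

Δx = (5 − 3)/6 = 1/3.
Right endpoints: 10/3, 11/3, 4, 13/3, 14/3, 5.
f(10/3) = -25/3, f(11/3) = -29/3, f(4) = -11, f(13/3) = -37/3, f(14/3) = -41/3, f(5) = -15.
Sum = Δx · [f(10/3) + f(11/3) + f(4) + ...].
Sum ≈ -23.33333.

-23.33333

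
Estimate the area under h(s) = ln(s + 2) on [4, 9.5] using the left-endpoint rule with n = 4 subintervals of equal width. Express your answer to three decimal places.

Δs = (9.5 − 4)/4 = 1.375.
Left endpoints: 4, 5.375, 6.75, 8.125.
h(4) ≈ 1.792, h(5.375) ≈ 1.998, h(6.75) ≈ 2.169, h(8.125) ≈ 2.315.
Sum = Δs · [h(4) + h(5.375) + h(6.75) + h(8.125)].
Sum ≈ 11.377.

11.377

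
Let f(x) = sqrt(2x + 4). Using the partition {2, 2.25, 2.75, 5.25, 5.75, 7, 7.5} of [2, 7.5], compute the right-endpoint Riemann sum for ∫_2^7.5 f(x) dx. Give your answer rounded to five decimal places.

21.24094

Subinterval widths: 0.25, 0.5, 2.5, 0.5, 1.25, 0.5.
Right endpoints: 2.25, 2.75, 5.25, 5.75, 7, 7.5.
f(2.25) ≈ 2.91548, f(2.75) ≈ 3.08221, f(5.25) ≈ 3.80789, f(5.75) ≈ 3.93700, f(7) ≈ 4.24264, f(7.5) ≈ 4.35890.
Sum = Σ Δx_i · f(x_i).
Sum ≈ 21.24094.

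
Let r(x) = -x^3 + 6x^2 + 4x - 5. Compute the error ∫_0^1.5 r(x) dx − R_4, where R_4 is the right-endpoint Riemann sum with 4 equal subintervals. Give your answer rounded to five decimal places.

Exact integral: ∫_0^1.5 r(x) dx = 2.484375.
R_4 ≈ 5.6396484.
Error ≈ 2.484375 − 5.6396484 ≈ -3.15527.

-3.15527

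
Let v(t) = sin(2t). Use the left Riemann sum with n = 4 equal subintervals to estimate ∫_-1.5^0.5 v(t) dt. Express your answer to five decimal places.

-0.94594

Δt = (0.5 − (-1.5))/4 = 0.5.
Left endpoints: -1.5, -1, -0.5, 0.
v(-1.5) ≈ -0.14112, v(-1) ≈ -0.90930, v(-0.5) ≈ -0.84147, v(0) ≈ 0.00000.
Sum = Δt · [v(-1.5) + v(-1) + v(-0.5) + v(0)].
Sum ≈ -0.94594.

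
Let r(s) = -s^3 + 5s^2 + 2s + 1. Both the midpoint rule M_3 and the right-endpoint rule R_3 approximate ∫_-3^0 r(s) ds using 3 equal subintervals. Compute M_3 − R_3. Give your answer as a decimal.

M_3 = 56.875.
R_3 = 31.
M_3 − R_3 = 25.875.

25.875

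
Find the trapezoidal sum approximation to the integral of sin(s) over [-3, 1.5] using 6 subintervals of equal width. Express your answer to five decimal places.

-1.01054

Δs = (1.5 − (-3))/6 = 0.75.
f(-3) ≈ -0.14112, f(-2.25) ≈ -0.77807, f(-1.5) ≈ -0.99749, f(-0.75) ≈ -0.68164, f(0) ≈ 0.00000, f(0.75) ≈ 0.68164, f(1.5) ≈ 0.99749.
T_6 = (Δs/2)·[f(s_0) + 2f(s_1) + ... + 2f(s_{5}) + f(s_6)].
Sum ≈ -1.01054.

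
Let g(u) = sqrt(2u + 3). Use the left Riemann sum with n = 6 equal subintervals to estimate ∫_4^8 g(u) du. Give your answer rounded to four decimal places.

Δu = (8 − 4)/6 = 2/3.
Left endpoints: 4, 14/3, 16/3, 6, 20/3, 22/3.
g(4) ≈ 3.3166, g(14/3) ≈ 3.5119, g(16/3) ≈ 3.6968, g(6) ≈ 3.8730, g(20/3) ≈ 4.0415, g(22/3) ≈ 4.2032.
Sum = Δu · [g(4) + g(14/3) + g(16/3) + ...].
Sum ≈ 15.0953.

15.0953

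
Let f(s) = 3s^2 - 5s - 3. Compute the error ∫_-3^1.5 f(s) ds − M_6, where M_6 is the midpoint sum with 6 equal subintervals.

Exact integral: ∫_-3^1.5 f(s) ds = 33.75.
M_6 = 33.1171875.
Error = 33.75 − 33.1171875 = 0.6328125.

0.6328125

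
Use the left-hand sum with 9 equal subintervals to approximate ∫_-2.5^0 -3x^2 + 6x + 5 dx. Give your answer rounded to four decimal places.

-26.6590

Δx = (0 − (-2.5))/9 = 5/18.
Left endpoints: -2.5, -20/9, -35/18, -5/3, -25/18, -10/9, -5/6, -5/9, -5/18.
f(-2.5) = -28.75, f(-20/9) = -625/27, f(-35/18) = -1945/108, f(-5/3) = -40/3, f(-25/18) = -985/108, f(-10/9) = -145/27, f(-5/6) = -25/12, f(-5/9) = 20/27, f(-5/18) = 335/108.
Sum = Δx · [f(-2.5) + f(-20/9) + f(-35/18) + ...].
Sum ≈ -26.6590.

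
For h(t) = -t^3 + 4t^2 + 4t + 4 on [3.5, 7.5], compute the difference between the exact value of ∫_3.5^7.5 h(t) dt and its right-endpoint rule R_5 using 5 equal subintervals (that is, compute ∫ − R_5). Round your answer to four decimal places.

80.1333

Exact integral: ∫_3.5^7.5 h(t) dt ≈ -144.166667.
R_5 = -224.3.
Error ≈ -144.166667 − (-224.3) ≈ 80.1333.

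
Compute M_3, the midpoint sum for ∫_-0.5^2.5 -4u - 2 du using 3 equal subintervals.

Δu = (2.5 − (-0.5))/3 = 1.
Midpoints: 0, 1, 2.
f(0) = -2, f(1) = -6, f(2) = -10.
Sum = Δu · [f(0) + f(1) + f(2)].
Sum = -18.

-18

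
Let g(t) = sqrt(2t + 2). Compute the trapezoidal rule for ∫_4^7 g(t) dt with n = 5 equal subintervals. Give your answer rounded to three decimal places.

10.790

Δt = (7 − 4)/5 = 0.6.
g(4) ≈ 3.162, g(4.6) ≈ 3.347, g(5.2) ≈ 3.521, g(5.8) ≈ 3.688, g(6.4) ≈ 3.847, g(7) ≈ 4.000.
T_5 = (Δt/2)·[g(t_0) + 2g(t_1) + ... + 2g(t_{4}) + g(t_5)].
Sum ≈ 10.790.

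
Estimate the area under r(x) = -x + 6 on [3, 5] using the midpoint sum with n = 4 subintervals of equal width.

4

Δx = (5 − 3)/4 = 0.5.
Midpoints: 3.25, 3.75, 4.25, 4.75.
r(3.25) = 2.75, r(3.75) = 2.25, r(4.25) = 1.75, r(4.75) = 1.25.
Sum = Δx · [r(3.25) + r(3.75) + r(4.25) + r(4.75)].
Sum = 4.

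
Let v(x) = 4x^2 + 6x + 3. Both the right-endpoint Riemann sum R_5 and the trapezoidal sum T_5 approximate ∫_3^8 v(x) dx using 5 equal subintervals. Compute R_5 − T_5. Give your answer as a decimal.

125

R_5 = 955.
T_5 = 830.
R_5 − T_5 = 125.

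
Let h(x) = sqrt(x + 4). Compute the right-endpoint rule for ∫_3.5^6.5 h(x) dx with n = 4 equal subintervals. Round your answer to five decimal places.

Δx = (6.5 − 3.5)/4 = 0.75.
Right endpoints: 4.25, 5, 5.75, 6.5.
h(4.25) ≈ 2.87228, h(5) ≈ 3.00000, h(5.75) ≈ 3.12250, h(6.5) ≈ 3.24037.
Sum = Δx · [h(4.25) + h(5) + h(5.75) + h(6.5)].
Sum ≈ 9.17636.

9.17636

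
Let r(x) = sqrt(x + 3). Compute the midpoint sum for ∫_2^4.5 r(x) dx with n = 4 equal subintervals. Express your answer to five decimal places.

6.24017

Δx = (4.5 − 2)/4 = 0.625.
Midpoints: 2.3125, 2.9375, 3.5625, 4.1875.
r(2.3125) ≈ 2.30489, r(2.9375) ≈ 2.43670, r(3.5625) ≈ 2.56174, r(4.1875) ≈ 2.68095.
Sum = Δx · [r(2.3125) + r(2.9375) + r(3.5625) + r(4.1875)].
Sum ≈ 6.24017.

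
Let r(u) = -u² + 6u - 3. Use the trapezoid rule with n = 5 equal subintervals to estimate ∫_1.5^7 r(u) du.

9.4325

Δu = (7 − 1.5)/5 = 1.1.
r(1.5) = 3.75, r(2.6) = 5.84, r(3.7) = 5.51, r(4.8) = 2.76, r(5.9) = -2.41, r(7) = -10.
T_5 = (Δu/2)·[r(u_0) + 2r(u_1) + ... + 2r(u_{4}) + r(u_5)].
Sum = 9.4325.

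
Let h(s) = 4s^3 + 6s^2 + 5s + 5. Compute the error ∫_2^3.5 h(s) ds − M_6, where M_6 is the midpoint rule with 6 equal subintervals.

Exact integral: ∫_2^3.5 h(s) ds = 231.9375.
M_6 = 231.6328125.
Error = 231.9375 − 231.6328125 = 0.3046875.

0.3046875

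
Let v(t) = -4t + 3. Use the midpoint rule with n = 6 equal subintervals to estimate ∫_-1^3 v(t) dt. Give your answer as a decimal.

Δt = (3 − (-1))/6 = 2/3.
Midpoints: -2/3, 0, 2/3, 4/3, 2, 8/3.
v(-2/3) = 17/3, v(0) = 3, v(2/3) = 1/3, v(4/3) = -7/3, v(2) = -5, v(8/3) = -23/3.
Sum = Δt · [v(-2/3) + v(0) + v(2/3) + ...].
Sum = -4.

-4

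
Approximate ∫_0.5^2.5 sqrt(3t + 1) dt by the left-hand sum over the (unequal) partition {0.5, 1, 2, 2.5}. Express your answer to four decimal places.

Subinterval widths: 0.5, 1, 0.5.
Left endpoints: 0.5, 1, 2.
f(0.5) ≈ 1.5811, f(1) ≈ 2.0000, f(2) ≈ 2.6458.
Sum = Σ Δt_i · f(t_i).
Sum ≈ 4.1134.

4.1134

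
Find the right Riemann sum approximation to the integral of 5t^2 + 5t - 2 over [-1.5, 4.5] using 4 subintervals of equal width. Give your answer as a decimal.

Δt = (4.5 − (-1.5))/4 = 1.5.
Right endpoints: 0, 1.5, 3, 4.5.
f(0) = -2, f(1.5) = 16.75, f(3) = 58, f(4.5) = 121.75.
Sum = Δt · [f(0) + f(1.5) + f(3) + f(4.5)].
Sum = 291.75.

291.75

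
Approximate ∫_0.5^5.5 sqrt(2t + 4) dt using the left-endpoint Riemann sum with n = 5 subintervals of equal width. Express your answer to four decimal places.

Δt = (5.5 − 0.5)/5 = 1.
Left endpoints: 0.5, 1.5, 2.5, 3.5, 4.5.
f(0.5) ≈ 2.2361, f(1.5) ≈ 2.6458, f(2.5) ≈ 3.0000, f(3.5) ≈ 3.3166, f(4.5) ≈ 3.6056.
Sum = Δt · [f(0.5) + f(1.5) + f(2.5) + f(3.5) + f(4.5)].
Sum ≈ 14.8040.

14.8040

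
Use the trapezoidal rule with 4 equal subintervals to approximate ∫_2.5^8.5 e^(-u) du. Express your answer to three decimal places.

0.097

Δu = (8.5 − 2.5)/4 = 1.5.
f(2.5) ≈ 0.082, f(4) ≈ 0.018, f(5.5) ≈ 0.004, f(7) ≈ 0.001, f(8.5) ≈ 0.000.
T_4 = (Δu/2)·[f(u_0) + 2f(u_1) + 2f(u_2) + 2f(u_3) + f(u_4)].
Sum ≈ 0.097.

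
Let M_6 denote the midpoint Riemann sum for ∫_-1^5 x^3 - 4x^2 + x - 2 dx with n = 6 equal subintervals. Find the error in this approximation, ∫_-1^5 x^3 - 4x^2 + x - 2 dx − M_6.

1

Exact integral: ∫_-1^5 f(x) dx = -12.
M_6 = -13.
Error = -12 − (-13) = 1.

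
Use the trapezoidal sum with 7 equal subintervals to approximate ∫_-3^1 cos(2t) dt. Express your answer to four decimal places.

Δt = (1 − (-3))/7 = 4/7.
f(-3) ≈ 0.9602, f(-17/7) ≈ 0.1442, f(-13/7) ≈ -0.8404, f(-9/7) ≈ -0.8418, f(-5/7) ≈ 0.1417, f(-1/7) ≈ 0.9595, f(3/7) ≈ 0.6546, f(1) ≈ -0.4161.
T_7 = (Δt/2)·[f(t_0) + 2f(t_1) + ... + 2f(t_{6}) + f(t_7)].
Sum ≈ 0.2799.

0.2799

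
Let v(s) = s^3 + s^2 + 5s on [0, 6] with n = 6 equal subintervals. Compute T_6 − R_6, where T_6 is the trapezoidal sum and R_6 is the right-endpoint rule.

T_6 = 496.
R_6 = 637.
T_6 − R_6 = -141.

-141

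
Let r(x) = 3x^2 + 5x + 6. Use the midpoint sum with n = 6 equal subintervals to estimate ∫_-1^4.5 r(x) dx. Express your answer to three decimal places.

Δx = (4.5 − (-1))/6 = 11/12.
Midpoints: -13/24, 0.375, 31/24, 53/24, 3.125, 97/24.
r(-13/24) = 4.171875, r(0.375) = 8.296875, r(31/24) = 3353/192, r(53/24) = 31.671875, r(3.125) = 50.921875, r(97/24) = 14441/192.
Sum = Δx · [r(-13/24) + r(0.375) + r(31/24) + ...].
Sum ≈ 172.095.

172.095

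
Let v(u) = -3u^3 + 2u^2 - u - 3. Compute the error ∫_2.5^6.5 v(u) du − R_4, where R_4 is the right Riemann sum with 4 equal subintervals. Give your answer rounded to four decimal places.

Exact integral: ∫_2.5^6.5 v(u) du ≈ -1166.833333.
R_4 = -1547.
Error ≈ -1166.833333 − (-1547) ≈ 380.1667.

380.1667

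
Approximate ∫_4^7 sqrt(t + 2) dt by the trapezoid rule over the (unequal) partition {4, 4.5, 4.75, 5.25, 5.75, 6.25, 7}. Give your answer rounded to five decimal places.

8.20113

Subinterval widths: 0.5, 0.25, 0.5, 0.5, 0.5, 0.75.
f(4) ≈ 2.44949, f(4.5) ≈ 2.54951, f(4.75) ≈ 2.59808, f(5.25) ≈ 2.69258, f(5.75) ≈ 2.78388, f(6.25) ≈ 2.87228, f(7) ≈ 3.00000.
On each subinterval the trapezoid contributes (Δt_i/2)·[f(t_{i-1}) + f(t_i)].
Sum ≈ 8.20113.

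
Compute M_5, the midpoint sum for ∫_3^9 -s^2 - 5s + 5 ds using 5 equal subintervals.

-383.28

Δs = (9 − 3)/5 = 1.2.
Midpoints: 3.6, 4.8, 6, 7.2, 8.4.
f(3.6) = -25.96, f(4.8) = -42.04, f(6) = -61, f(7.2) = -82.84, f(8.4) = -107.56.
Sum = Δs · [f(3.6) + f(4.8) + f(6) + f(7.2) + f(8.4)].
Sum = -383.28.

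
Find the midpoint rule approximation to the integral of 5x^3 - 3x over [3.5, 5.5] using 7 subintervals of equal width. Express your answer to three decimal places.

928.332

Δx = (5.5 − 3.5)/7 = 2/7.
Midpoints: 51/14, 55/14, 59/14, 4.5, 67/14, 71/14, 75/14.
f(51/14) = 633267/2744, f(55/14) = 799535/2744, f(59/14) = 992203/2744, f(4.5) = 442.125, f(67/14) = 1464419/2744, f(71/14) = 1747807/2744, f(75/14) = 2065275/2744.
Sum = Δx · [f(51/14) + f(55/14) + f(59/14) + ...].
Sum ≈ 928.332.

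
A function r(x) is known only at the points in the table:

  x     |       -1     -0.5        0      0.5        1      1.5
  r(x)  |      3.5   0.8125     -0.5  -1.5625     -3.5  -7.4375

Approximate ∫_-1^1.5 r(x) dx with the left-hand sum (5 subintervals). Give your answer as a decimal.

Δx = 0.5.
Sum = 0.5·[3.5 + 0.8125 + (-0.5) + (-1.5625) + (-3.5)] = -0.625.

-0.625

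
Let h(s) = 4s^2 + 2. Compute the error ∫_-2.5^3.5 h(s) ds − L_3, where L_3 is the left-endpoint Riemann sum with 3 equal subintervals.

8

Exact integral: ∫_-2.5^3.5 h(s) ds = 90.
L_3 = 82.
Error = 90 − 82 = 8.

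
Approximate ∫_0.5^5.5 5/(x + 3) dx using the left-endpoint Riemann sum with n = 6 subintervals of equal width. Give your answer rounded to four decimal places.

4.8061

Δx = (5.5 − 0.5)/6 = 5/6.
Left endpoints: 0.5, 4/3, 13/6, 3, 23/6, 14/3.
f(0.5) = 10/7, f(4/3) = 15/13, f(13/6) = 30/31, f(3) = 5/6, f(23/6) = 30/41, f(14/3) = 15/23.
Sum = Δx · [f(0.5) + f(4/3) + f(13/6) + ...].
Sum ≈ 4.8061.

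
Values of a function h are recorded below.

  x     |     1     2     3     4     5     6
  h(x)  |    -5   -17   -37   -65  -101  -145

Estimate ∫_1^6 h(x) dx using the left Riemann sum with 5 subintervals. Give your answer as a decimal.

Δx = 1.
Sum = 1·[(-5) + (-17) + (-37) + (-65) + (-101)] = -225.

-225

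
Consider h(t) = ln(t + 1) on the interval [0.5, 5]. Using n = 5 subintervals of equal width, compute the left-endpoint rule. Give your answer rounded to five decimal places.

4.98526

Δt = (5 − 0.5)/5 = 0.9.
Left endpoints: 0.5, 1.4, 2.3, 3.2, 4.1.
h(0.5) ≈ 0.40547, h(1.4) ≈ 0.87547, h(2.3) ≈ 1.19392, h(3.2) ≈ 1.43508, h(4.1) ≈ 1.62924.
Sum = Δt · [h(0.5) + h(1.4) + h(2.3) + h(3.2) + h(4.1)].
Sum ≈ 4.98526.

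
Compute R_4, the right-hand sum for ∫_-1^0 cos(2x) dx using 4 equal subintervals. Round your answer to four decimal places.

0.6222

Δx = (0 − (-1))/4 = 0.25.
Right endpoints: -0.75, -0.5, -0.25, 0.
f(-0.75) ≈ 0.0707, f(-0.5) ≈ 0.5403, f(-0.25) ≈ 0.8776, f(0) ≈ 1.0000.
Sum = Δx · [f(-0.75) + f(-0.5) + f(-0.25) + f(0)].
Sum ≈ 0.6222.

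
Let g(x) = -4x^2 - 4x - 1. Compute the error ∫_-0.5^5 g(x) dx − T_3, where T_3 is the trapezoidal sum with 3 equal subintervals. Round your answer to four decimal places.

Exact integral: ∫_-0.5^5 g(x) dx ≈ -221.833333.
T_3 ≈ -234.157407.
Error ≈ -221.833333 − (-234.157407) ≈ 12.3241.

12.3241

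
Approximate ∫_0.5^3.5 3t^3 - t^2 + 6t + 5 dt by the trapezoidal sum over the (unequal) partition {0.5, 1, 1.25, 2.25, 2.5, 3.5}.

Subinterval widths: 0.5, 0.25, 1, 0.25, 1.
f(0.5) = 8.125, f(1) = 13, f(1.25) = 16.796875, f(2.25) = 47.609375, f(2.5) = 60.625, f(3.5) = 142.375.
On each subinterval the trapezoid contributes (Δt_i/2)·[f(t_{i-1}) + f(t_i)].
Sum = 156.23828125.

156.23828125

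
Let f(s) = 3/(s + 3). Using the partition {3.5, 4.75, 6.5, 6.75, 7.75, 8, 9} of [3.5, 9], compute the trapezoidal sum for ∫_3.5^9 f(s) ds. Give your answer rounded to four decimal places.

Subinterval widths: 1.25, 1.75, 0.25, 1, 0.25, 1.
f(3.5) = 6/13, f(4.75) = 12/31, f(6.5) = 6/19, f(6.75) = 4/13, f(7.75) = 12/43, f(8) = 3/11, f(9) = 0.25.
On each subinterval the trapezoid contributes (Δs_i/2)·[f(s_{i-1}) + f(s_i)].
Sum ≈ 1.8471.

1.8471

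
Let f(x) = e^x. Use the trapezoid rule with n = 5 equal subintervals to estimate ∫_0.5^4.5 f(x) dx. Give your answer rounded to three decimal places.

Δx = (4.5 − 0.5)/5 = 0.8.
f(0.5) ≈ 1.649, f(1.3) ≈ 3.669, f(2.1) ≈ 8.166, f(2.9) ≈ 18.174, f(3.7) ≈ 40.447, f(4.5) ≈ 90.017.
T_5 = (Δx/2)·[f(x_0) + 2f(x_1) + ... + 2f(x_{4}) + f(x_5)].
Sum ≈ 93.032.

93.032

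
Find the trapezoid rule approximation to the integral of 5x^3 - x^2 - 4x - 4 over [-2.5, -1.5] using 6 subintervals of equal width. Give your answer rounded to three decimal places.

Δx = (-1.5 − (-2.5))/6 = 1/6.
f(-2.5) = -78.375, f(-7/3) = -1718/27, f(-13/6) = -10991/216, f(-2) = -40, f(-11/6) = -6661/216, f(-5/3) = -628/27, f(-1.5) = -17.125.
T_6 = (Δx/2)·[f(x_0) + 2f(x_1) + ... + 2f(x_{5}) + f(x_6)].
Sum ≈ -42.727.

-42.727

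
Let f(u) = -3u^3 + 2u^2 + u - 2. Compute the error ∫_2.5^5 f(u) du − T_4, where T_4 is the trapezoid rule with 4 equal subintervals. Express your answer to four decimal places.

5.1676

Exact integral: ∫_2.5^5 f(u) du ≈ -362.161458.
T_4 ≈ -367.329102.
Error ≈ -362.161458 − (-367.329102) ≈ 5.1676.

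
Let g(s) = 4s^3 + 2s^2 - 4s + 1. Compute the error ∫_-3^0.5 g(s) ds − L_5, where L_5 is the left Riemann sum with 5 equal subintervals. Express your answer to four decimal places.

Exact integral: ∫_-3^0.5 g(s) ds ≈ -41.854167.
L_5 = -72.52.
Error ≈ -41.854167 − (-72.52) ≈ 30.6658.

30.6658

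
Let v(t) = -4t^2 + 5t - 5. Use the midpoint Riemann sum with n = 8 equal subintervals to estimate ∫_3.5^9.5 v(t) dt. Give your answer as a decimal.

-919.875

Δt = (9.5 − 3.5)/8 = 0.75.
Midpoints: 3.875, 4.625, 5.375, 6.125, 6.875, 7.625, 8.375, 9.125.
v(3.875) = -45.6875, v(4.625) = -67.4375, v(5.375) = -93.6875, v(6.125) = -124.4375, v(6.875) = -159.6875, v(7.625) = -199.4375, v(8.375) = -243.6875, v(9.125) = -292.4375.
Sum = Δt · [v(3.875) + v(4.625) + v(5.375) + ...].
Sum = -919.875.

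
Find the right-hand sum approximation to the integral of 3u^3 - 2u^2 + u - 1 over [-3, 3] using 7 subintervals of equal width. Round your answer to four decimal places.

Δu = (3 − (-3))/7 = 6/7.
Right endpoints: -15/7, -9/7, -3/7, 3/7, 9/7, 15/7, 3.
f(-15/7) = -14353/343, f(-9/7) = -4105/343, f(-3/7) = -697/343, f(3/7) = -241/343, f(9/7) = 1151/343, f(15/7) = 7367/343, f(3) = 65.
Sum = Δu · [f(-15/7) + f(-9/7) + f(-3/7) + ...].
Sum ≈ 28.5306.

28.5306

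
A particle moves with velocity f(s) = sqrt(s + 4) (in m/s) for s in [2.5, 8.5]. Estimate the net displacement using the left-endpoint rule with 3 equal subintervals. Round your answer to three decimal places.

17.411

Δs = (8.5 − 2.5)/3 = 2.
Left endpoints: 2.5, 4.5, 6.5.
f(2.5) ≈ 2.550, f(4.5) ≈ 2.915, f(6.5) ≈ 3.240.
Sum = Δs · [f(2.5) + f(4.5) + f(6.5)].
Sum ≈ 17.411.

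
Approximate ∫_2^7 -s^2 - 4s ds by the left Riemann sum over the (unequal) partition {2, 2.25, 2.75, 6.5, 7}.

-113.765625

Subinterval widths: 0.25, 0.5, 3.75, 0.5.
Left endpoints: 2, 2.25, 2.75, 6.5.
f(2) = -12, f(2.25) = -14.0625, f(2.75) = -18.5625, f(6.5) = -68.25.
Sum = Σ Δs_i · f(s_i).
Sum = -113.765625.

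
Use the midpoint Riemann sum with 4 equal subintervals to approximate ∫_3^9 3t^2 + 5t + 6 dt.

Δt = (9 − 3)/4 = 1.5.
Midpoints: 3.75, 5.25, 6.75, 8.25.
f(3.75) = 66.9375, f(5.25) = 114.9375, f(6.75) = 176.4375, f(8.25) = 251.4375.
Sum = Δt · [f(3.75) + f(5.25) + f(6.75) + f(8.25)].
Sum = 914.625.

914.625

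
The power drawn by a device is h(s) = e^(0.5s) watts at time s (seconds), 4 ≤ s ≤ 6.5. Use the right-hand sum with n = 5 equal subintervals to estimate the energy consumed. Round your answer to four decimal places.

Δs = (6.5 − 4)/5 = 0.5.
Right endpoints: 4.5, 5, 5.5, 6, 6.5.
h(4.5) ≈ 9.4877, h(5) ≈ 12.1825, h(5.5) ≈ 15.6426, h(6) ≈ 20.0855, h(6.5) ≈ 25.7903.
Sum = Δs · [h(4.5) + h(5) + h(5.5) + h(6) + h(6.5)].
Sum ≈ 41.5944.

41.5944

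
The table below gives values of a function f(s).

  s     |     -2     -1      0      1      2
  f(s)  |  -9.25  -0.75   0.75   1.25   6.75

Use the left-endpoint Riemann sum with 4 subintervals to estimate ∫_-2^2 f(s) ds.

Δs = 1.
Sum = 1·[(-9.25) + (-0.75) + 0.75 + 1.25] = -8.

-8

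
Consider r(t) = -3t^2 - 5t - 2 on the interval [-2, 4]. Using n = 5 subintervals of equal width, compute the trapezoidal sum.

Δt = (4 − (-2))/5 = 1.2.
r(-2) = -4, r(-0.8) = 0.08, r(0.4) = -4.48, r(1.6) = -17.68, r(2.8) = -39.52, r(4) = -70.
T_5 = (Δt/2)·[r(t_0) + 2r(t_1) + ... + 2r(t_{4}) + r(t_5)].
Sum = -118.32.

-118.32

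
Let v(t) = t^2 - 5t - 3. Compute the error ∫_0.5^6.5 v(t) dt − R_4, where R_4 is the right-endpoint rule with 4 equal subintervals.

-11.25

Exact integral: ∫_0.5^6.5 v(t) dt = -31.5.
R_4 = -20.25.
Error = -31.5 − (-20.25) = -11.25.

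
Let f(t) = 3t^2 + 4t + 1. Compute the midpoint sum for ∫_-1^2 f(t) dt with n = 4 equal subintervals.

17.578125

Δt = (2 − (-1))/4 = 0.75.
Midpoints: -0.625, 0.125, 0.875, 1.625.
f(-0.625) = -0.328125, f(0.125) = 1.546875, f(0.875) = 6.796875, f(1.625) = 15.421875.
Sum = Δt · [f(-0.625) + f(0.125) + f(0.875) + f(1.625)].
Sum = 17.578125.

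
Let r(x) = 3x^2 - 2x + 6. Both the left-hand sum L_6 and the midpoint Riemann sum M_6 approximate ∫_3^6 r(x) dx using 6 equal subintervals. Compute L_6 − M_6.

L_6 = 161.625.
M_6 = 179.8125.
L_6 − M_6 = -18.1875.

-18.1875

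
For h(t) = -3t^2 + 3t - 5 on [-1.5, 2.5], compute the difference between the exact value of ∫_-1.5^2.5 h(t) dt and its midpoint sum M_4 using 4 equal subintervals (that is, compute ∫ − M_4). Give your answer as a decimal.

Exact integral: ∫_-1.5^2.5 h(t) dt = -33.
M_4 = -32.
Error = -33 − (-32) = -1.

-1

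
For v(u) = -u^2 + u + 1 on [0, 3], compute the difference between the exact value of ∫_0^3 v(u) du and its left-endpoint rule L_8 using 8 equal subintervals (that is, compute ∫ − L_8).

-1.0546875

Exact integral: ∫_0^3 v(u) du = -1.5.
L_8 = -0.4453125.
Error = -1.5 − (-0.4453125) = -1.0546875.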